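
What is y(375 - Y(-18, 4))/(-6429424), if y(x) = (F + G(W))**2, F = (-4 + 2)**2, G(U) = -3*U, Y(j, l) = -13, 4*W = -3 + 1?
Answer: -121/25717696 ≈ -4.7049e-6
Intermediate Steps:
W = -1/2 (W = (-3 + 1)/4 = (1/4)*(-2) = -1/2 ≈ -0.50000)
F = 4 (F = (-2)**2 = 4)
y(x) = 121/4 (y(x) = (4 - 3*(-1/2))**2 = (4 + 3/2)**2 = (11/2)**2 = 121/4)
y(375 - Y(-18, 4))/(-6429424) = (121/4)/(-6429424) = (121/4)*(-1/6429424) = -121/25717696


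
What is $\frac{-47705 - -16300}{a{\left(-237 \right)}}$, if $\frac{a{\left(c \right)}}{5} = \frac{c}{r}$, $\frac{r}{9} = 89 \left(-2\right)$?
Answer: $- \frac{3354054}{79} \approx -42456.0$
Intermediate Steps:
$r = -1602$ ($r = 9 \cdot 89 \left(-2\right) = 9 \left(-178\right) = -1602$)
$a{\left(c \right)} = - \frac{5 c}{1602}$ ($a{\left(c \right)} = 5 \frac{c}{-1602} = 5 c \left(- \frac{1}{1602}\right) = 5 \left(- \frac{c}{1602}\right) = - \frac{5 c}{1602}$)
$\frac{-47705 - -16300}{a{\left(-237 \right)}} = \frac{-47705 - -16300}{\left(- \frac{5}{1602}\right) \left(-237\right)} = \frac{-47705 + 16300}{\frac{395}{534}} = \left(-31405\right) \frac{534}{395} = - \frac{3354054}{79}$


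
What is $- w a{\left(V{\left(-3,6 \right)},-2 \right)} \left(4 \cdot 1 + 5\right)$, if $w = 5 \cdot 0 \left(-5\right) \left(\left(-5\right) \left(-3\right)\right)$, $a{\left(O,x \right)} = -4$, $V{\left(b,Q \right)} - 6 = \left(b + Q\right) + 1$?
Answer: $0$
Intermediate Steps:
$V{\left(b,Q \right)} = 7 + Q + b$ ($V{\left(b,Q \right)} = 6 + \left(\left(b + Q\right) + 1\right) = 6 + \left(\left(Q + b\right) + 1\right) = 6 + \left(1 + Q + b\right) = 7 + Q + b$)
$w = 0$ ($w = 5 \cdot 0 \cdot 15 = 0 \cdot 15 = 0$)
$- w a{\left(V{\left(-3,6 \right)},-2 \right)} \left(4 \cdot 1 + 5\right) = \left(-1\right) 0 \left(-4\right) \left(4 \cdot 1 + 5\right) = 0 \left(-4\right) \left(4 + 5\right) = 0 \cdot 9 = 0$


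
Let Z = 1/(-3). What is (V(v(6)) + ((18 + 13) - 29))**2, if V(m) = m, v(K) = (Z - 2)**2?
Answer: 4489/81 ≈ 55.420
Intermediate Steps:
Z = -1/3 ≈ -0.33333
v(K) = 49/9 (v(K) = (-1/3 - 2)**2 = (-7/3)**2 = 49/9)
(V(v(6)) + ((18 + 13) - 29))**2 = (49/9 + ((18 + 13) - 29))**2 = (49/9 + (31 - 29))**2 = (49/9 + 2)**2 = (67/9)**2 = 4489/81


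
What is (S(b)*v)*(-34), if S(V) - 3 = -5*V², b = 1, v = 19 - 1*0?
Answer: 1292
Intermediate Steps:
v = 19 (v = 19 + 0 = 19)
S(V) = 3 - 5*V²
(S(b)*v)*(-34) = ((3 - 5*1²)*19)*(-34) = ((3 - 5*1)*19)*(-34) = ((3 - 5)*19)*(-34) = -2*19*(-34) = -38*(-34) = 1292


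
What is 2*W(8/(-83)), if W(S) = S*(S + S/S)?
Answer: -1200/6889 ≈ -0.17419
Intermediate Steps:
W(S) = S*(1 + S) (W(S) = S*(S + 1) = S*(1 + S))
2*W(8/(-83)) = 2*((8/(-83))*(1 + 8/(-83))) = 2*((8*(-1/83))*(1 + 8*(-1/83))) = 2*(-8*(1 - 8/83)/83) = 2*(-8/83*75/83) = 2*(-600/6889) = -1200/6889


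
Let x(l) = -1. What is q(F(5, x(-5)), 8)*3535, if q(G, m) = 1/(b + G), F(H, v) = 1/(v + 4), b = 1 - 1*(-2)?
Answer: 2121/2 ≈ 1060.5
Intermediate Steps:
b = 3 (b = 1 + 2 = 3)
F(H, v) = 1/(4 + v)
q(G, m) = 1/(3 + G)
q(F(5, x(-5)), 8)*3535 = 3535/(3 + 1/(4 - 1)) = 3535/(3 + 1/3) = 3535/(10/3) = (3/10)*3535 = 2121/2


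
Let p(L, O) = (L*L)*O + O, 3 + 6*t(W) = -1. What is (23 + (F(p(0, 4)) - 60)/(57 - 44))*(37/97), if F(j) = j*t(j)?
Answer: 26233/3783 ≈ 6.9344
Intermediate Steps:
t(W) = -2/3 (t(W) = -1/2 + (1/6)*(-1) = -1/2 - 1/6 = -2/3)
p(L, O) = O + O*L**2 (p(L, O) = L**2*O + O = O*L**2 + O = O + O*L**2)
F(j) = -2*j/3 (F(j) = j*(-2/3) = -2*j/3)
(23 + (F(p(0, 4)) - 60)/(57 - 44))*(37/97) = (23 + (-8*(1 + 0**2)/3 - 60)/(57 - 44))*(37/97) = (23 + (-8*(1 + 0)/3 - 60)/13)*(37*(1/97)) = (23 + (-8/3 - 60)*(1/13))*(37/97) = (23 - 188/3*1/13)*(37/97) = (23 - 188/39)*(37/97) = (709/39)*(37/97) = 26233/3783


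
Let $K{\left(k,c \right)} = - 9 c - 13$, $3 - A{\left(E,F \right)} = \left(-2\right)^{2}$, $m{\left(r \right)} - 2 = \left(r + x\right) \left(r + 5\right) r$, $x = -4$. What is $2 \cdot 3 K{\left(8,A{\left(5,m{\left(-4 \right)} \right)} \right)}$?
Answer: $-24$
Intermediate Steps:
$m{\left(r \right)} = 2 + r \left(-4 + r\right) \left(5 + r\right)$ ($m{\left(r \right)} = 2 + \left(r - 4\right) \left(r + 5\right) r = 2 + \left(-4 + r\right) \left(5 + r\right) r = 2 + r \left(-4 + r\right) \left(5 + r\right)$)
$A{\left(E,F \right)} = -1$ ($A{\left(E,F \right)} = 3 - \left(-2\right)^{2} = 3 - 4 = -1$)
$K{\left(k,c \right)} = -13 - 9 c$
$2 \cdot 3 K{\left(8,A{\left(5,m{\left(-4 \right)} \right)} \right)} = 2 \cdot 3 \left(-13 - -9\right) = 6 \left(-13 + 9\right) = 6 \left(-4\right) = -24$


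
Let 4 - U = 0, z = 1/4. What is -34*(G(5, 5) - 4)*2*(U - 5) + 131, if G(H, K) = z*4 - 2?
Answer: -209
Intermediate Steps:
z = 1/4 ≈ 0.25000
U = 4 (U = 4 - 1*0 = 4 + 0 = 4)
G(H, K) = -1 (G(H, K) = (1/4)*4 - 2 = 1 - 2 = -1)
-34*(G(5, 5) - 4)*2*(U - 5) + 131 = -34*(-1 - 4)*2*(4 - 5) + 131 = -(-170)*2*(-1) + 131 = -(-170)*(-2) + 131 = -34*10 + 131 = -340 + 131 = -209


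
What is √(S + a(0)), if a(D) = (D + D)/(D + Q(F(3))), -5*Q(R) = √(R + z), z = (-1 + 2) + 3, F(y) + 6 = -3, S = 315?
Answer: 3*√35 ≈ 17.748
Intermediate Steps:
F(y) = -9 (F(y) = -6 - 3 = -9)
z = 4 (z = 1 + 3 = 4)
Q(R) = -√(4 + R)/5 (Q(R) = -√(R + 4)/5 = -√(4 + R)/5)
a(D) = 2*D/(D - I*√5/5) (a(D) = (D + D)/(D - √(4 - 9)/5) = (2*D)/(D - I*√5/5) = 2*D/(D - I*√5/5))
√(S + a(0)) = √(315 + 10*0/(5*0 - I*√5)) = √(315 + 10*0/(0 - I*√5)) = √(315 + 10*0/(-I*√5)) = √(315 + 10*0*(I*√5/5)) = √(315 + 0) = √315 = 3*√35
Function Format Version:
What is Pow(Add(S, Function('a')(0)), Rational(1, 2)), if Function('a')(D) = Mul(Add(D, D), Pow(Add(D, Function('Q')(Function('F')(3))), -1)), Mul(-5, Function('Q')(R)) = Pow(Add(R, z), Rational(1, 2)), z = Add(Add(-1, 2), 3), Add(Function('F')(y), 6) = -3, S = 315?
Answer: Mul(3, Pow(35, Rational(1, 2))) ≈ 17.748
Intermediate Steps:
Function('F')(y) = -9 (Function('F')(y) = Add(-6, -3) = -9)
z = 4 (z = Add(1, 3) = 4)
Function('Q')(R) = Mul(Rational(-1, 5), Pow(Add(4, R), Rational(1, 2))) (Function('Q')(R) = Mul(Rational(-1, 5), Pow(Add(R, 4), Rational(1, 2))) = Mul(Rational(-1, 5), Pow(Add(4, R), Rational(1, 2))))
Function('a')(D) = Mul(2, D, Pow(Add(D, Mul(Rational(-1, 5), I, Pow(5, Rational(1, 2)))), -1)) (Function('a')(D) = Mul(Add(D, D), Pow(Add(D, Mul(Rational(-1, 5), Pow(Add(4, -9), Rational(1, 2)))), -1)) = Mul(Mul(2, D), Pow(Add(D, Mul(Rational(-1, 5), Pow(-5, Rational(1, 2)))), -1)) = Mul(Mul(2, D), Pow(Add(D, Mul(Rational(-1, 5), Mul(I, Pow(5, Rational(1, 2))))), -1)) = Mul(Mul(2, D), Pow(Add(D, Mul(Rational(-1, 5), I, Pow(5, Rational(1, 2)))), -1)) = Mul(2, D, Pow(Add(D, Mul(Rational(-1, 5), I, Pow(5, Rational(1, 2)))), -1)))
Pow(Add(S, Function('a')(0)), Rational(1, 2)) = Pow(Add(315, Mul(10, 0, Pow(Add(Mul(5, 0), Mul(-1, I, Pow(5, Rational(1, 2)))), -1))), Rational(1, 2)) = Pow(Add(315, Mul(10, 0, Pow(Add(0, Mul(-1, I, Pow(5, Rational(1, 2)))), -1))), Rational(1, 2)) = Pow(Add(315, Mul(10, 0, Pow(Mul(-1, I, Pow(5, Rational(1, 2))), -1))), Rational(1, 2)) = Pow(Add(315, Mul(10, 0, Mul(Rational(1, 5), I, Pow(5, Rational(1, 2))))), Rational(1, 2)) = Pow(Add(315, 0), Rational(1, 2)) = Pow(315, Rational(1, 2)) = Mul(3, Pow(35, Rational(1, 2)))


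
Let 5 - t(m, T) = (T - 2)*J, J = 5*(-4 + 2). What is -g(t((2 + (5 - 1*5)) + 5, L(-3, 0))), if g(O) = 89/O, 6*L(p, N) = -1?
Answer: 267/50 ≈ 5.3400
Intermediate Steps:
L(p, N) = -⅙ (L(p, N) = (⅙)*(-1) = -⅙)
J = -10 (J = 5*(-2) = -10)
t(m, T) = -15 + 10*T (t(m, T) = 5 - (T - 2)*(-10) = 5 - (-2 + T)*(-10) = 5 - (20 - 10*T) = 5 + (-20 + 10*T) = -15 + 10*T)
-g(t((2 + (5 - 1*5)) + 5, L(-3, 0))) = -89/(-15 + 10*(-⅙)) = -89/(-15 - 5/3) = -89/(-50/3) = -89*(-3)/50 = -1*(-267/50) = 267/50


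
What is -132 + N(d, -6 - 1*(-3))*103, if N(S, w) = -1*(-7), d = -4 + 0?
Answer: 589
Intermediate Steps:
d = -4
N(S, w) = 7
-132 + N(d, -6 - 1*(-3))*103 = -132 + 7*103 = -132 + 721 = 589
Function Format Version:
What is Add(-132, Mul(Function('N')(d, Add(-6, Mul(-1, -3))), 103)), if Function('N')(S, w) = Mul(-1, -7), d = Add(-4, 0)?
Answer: 589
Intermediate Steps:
d = -4
Function('N')(S, w) = 7
Add(-132, Mul(Function('N')(d, Add(-6, Mul(-1, -3))), 103)) = Add(-132, Mul(7, 103)) = Add(-132, 721) = 589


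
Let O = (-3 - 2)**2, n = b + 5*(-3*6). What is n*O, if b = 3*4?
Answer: -1950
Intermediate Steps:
b = 12
n = -78 (n = 12 + 5*(-3*6) = 12 + 5*(-18) = 12 - 90 = -78)
O = 25 (O = (-5)**2 = 25)
n*O = -78*25 = -1950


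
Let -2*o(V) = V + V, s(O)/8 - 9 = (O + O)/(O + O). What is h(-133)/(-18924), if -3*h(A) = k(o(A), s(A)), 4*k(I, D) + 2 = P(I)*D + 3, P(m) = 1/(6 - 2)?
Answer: 7/75696 ≈ 9.2475e-5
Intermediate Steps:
P(m) = 1/4
s(O) = 80 (s(O) = 72 + 8*((O + O)/(O + O)) = 72 + 8*((2*O)/((2*O))) = 72 + 8*((2*O)*(1/(2*O))) = 72 + 8*1 = 72 + 8 = 80)
o(V) = -V (o(V) = -(V + V)/2 = -V)
k(I, D) = 1/4 + D/16 (k(I, D) = -1/2 + (D/4 + 3)/4 = -1/2 + (3 + D/4)/4 = -1/2 + (3/4 + D/16) = 1/4 + D/16)
h(A) = -7/4 (h(A) = -(1/4 + (1/16)*80)/3 = -(1/4 + 5)/3 = -1/3*21/4 = -7/4)
h(-133)/(-18924) = -7/4/(-18924) = -7/4*(-1/18924) = 7/75696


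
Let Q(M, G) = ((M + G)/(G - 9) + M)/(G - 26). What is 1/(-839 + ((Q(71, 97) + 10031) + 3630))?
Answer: 781/10014784 ≈ 7.7985e-5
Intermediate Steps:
Q(M, G) = (M + (G + M)/(-9 + G))/(-26 + G) (Q(M, G) = ((G + M)/(-9 + G) + M)/(-26 + G) = (M + (G + M)/(-9 + G))/(-26 + G))
1/(-839 + ((Q(71, 97) + 10031) + 3630)) = 1/(-839 + (((97 - 8*71 + 97*71)/(234 + 97**2 - 35*97) + 10031) + 3630)) = 1/(-839 + (((97 - 568 + 6887)/(234 + 9409 - 3395) + 10031) + 3630)) = 1/(-839 + ((6416/6248 + 10031) + 3630)) = 1/(-839 + (((1/6248)*6416 + 10031) + 3630)) = 1/(-839 + ((802/781 + 10031) + 3630)) = 1/(-839 + (7835013/781 + 3630)) = 1/(-839 + 10670043/781) = 1/(10014784/781) = 781/10014784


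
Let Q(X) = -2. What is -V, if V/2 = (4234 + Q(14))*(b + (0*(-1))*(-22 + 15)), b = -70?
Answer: 592480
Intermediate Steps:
V = -592480 (V = 2*((4234 - 2)*(-70 + (0*(-1))*(-22 + 15))) = 2*(4232*(-70 + 0*(-7))) = 2*(4232*(-70 + 0)) = 2*(4232*(-70)) = 2*(-296240) = -592480)
-V = -1*(-592480) = 592480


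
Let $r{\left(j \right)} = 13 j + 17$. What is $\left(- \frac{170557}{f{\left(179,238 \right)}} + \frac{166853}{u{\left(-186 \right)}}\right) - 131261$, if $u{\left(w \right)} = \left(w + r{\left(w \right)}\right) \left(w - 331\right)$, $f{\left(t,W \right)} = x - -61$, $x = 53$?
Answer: $- \frac{20241804120727}{152472606} \approx -1.3276 \cdot 10^{5}$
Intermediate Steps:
$r{\left(j \right)} = 17 + 13 j$
$f{\left(t,W \right)} = 114$ ($f{\left(t,W \right)} = 53 - -61 = 53 + 61 = 114$)
$u{\left(w \right)} = \left(-331 + w\right) \left(17 + 14 w\right)$ ($u{\left(w \right)} = \left(w + \left(17 + 13 w\right)\right) \left(w - 331\right) = \left(17 + 14 w\right) \left(-331 + w\right) = \left(-331 + w\right) \left(17 + 14 w\right)$)
$\left(- \frac{170557}{f{\left(179,238 \right)}} + \frac{166853}{u{\left(-186 \right)}}\right) - 131261 = \left(- \frac{170557}{114} + \frac{166853}{-5627 - -858762 + 14 \left(-186\right)^{2}}\right) - 131261 = \left(\left(-170557\right) \frac{1}{114} + \frac{166853}{-5627 + 858762 + 14 \cdot 34596}\right) - 131261 = \left(- \frac{170557}{114} + \frac{166853}{-5627 + 858762 + 484344}\right) - 131261 = \left(- \frac{170557}{114} + \frac{166853}{1337479}\right) - 131261 = - \frac{228097384561}{152472606} - 131261 = - \frac{20241804120727}{152472606}$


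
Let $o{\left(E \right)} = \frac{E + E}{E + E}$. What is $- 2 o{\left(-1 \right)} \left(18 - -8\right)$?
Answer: $-52$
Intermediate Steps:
$o{\left(E \right)} = 1$ ($o{\left(E \right)} = \frac{2 E}{2 E} = 2 E \frac{1}{2 E} = 1$)
$- 2 o{\left(-1 \right)} \left(18 - -8\right) = \left(-2\right) 1 \left(18 - -8\right) = - 2 \left(18 + 8\right) = \left(-2\right) 26 = -52$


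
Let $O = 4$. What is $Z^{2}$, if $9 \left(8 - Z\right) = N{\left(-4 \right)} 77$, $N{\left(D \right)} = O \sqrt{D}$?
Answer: $- \frac{374272}{81} - \frac{9856 i}{9} \approx -4620.6 - 1095.1 i$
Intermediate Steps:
$N{\left(D \right)} = 4 \sqrt{D}$
$Z = 8 - \frac{616 i}{9}$ ($Z = 8 - \frac{4 \sqrt{-4} \cdot 77}{9} = 8 - \frac{4 \cdot 2 i 77}{9} = 8 - \frac{8 i 77}{9} = 8 - \frac{616 i}{9} \approx 8.0 - 68.444 i$)
$Z^{2} = \left(8 - \frac{616 i}{9}\right)^{2}$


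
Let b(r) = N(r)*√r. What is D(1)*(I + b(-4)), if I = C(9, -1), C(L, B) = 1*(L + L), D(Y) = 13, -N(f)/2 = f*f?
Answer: 234 - 832*I ≈ 234.0 - 832.0*I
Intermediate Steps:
N(f) = -2*f² (N(f) = -2*f*f = -2*f²)
C(L, B) = 2*L (C(L, B) = 1*(2*L) = 2*L)
b(r) = -2*r^(5/2) (b(r) = (-2*r²)*√r = -2*r^(5/2))
I = 18 (I = 2*9 = 18)
D(1)*(I + b(-4)) = 13*(18 - 64*I) = 234 - 832*I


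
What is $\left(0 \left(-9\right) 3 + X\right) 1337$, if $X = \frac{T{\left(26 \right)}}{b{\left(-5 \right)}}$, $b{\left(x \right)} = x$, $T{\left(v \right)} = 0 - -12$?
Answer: $- \frac{16044}{5} \approx -3208.8$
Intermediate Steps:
$T{\left(v \right)} = 12$ ($T{\left(v \right)} = 0 + 12 = 12$)
$X = - \frac{12}{5}$ ($X = \frac{12}{-5} = 12 \left(- \frac{1}{5}\right) = - \frac{12}{5} \approx -2.4$)
$\left(0 \left(-9\right) 3 + X\right) 1337 = \left(0 \left(-9\right) 3 - \frac{12}{5}\right) 1337 = \left(0 \cdot 3 - \frac{12}{5}\right) 1337 = \left(0 - \frac{12}{5}\right) 1337 = \left(- \frac{12}{5}\right) 1337 = - \frac{16044}{5}$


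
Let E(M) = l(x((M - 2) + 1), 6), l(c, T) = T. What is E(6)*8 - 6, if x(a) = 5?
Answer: 42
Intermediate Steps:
E(M) = 6
E(6)*8 - 6 = 6*8 - 6 = 48 - 6 = 42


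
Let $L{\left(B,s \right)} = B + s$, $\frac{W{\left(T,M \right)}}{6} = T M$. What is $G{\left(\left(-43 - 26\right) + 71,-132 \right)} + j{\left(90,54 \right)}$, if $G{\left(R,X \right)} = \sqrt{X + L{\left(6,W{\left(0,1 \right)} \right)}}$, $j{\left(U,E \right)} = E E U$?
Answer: $262440 + 3 i \sqrt{14} \approx 2.6244 \cdot 10^{5} + 11.225 i$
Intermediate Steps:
$W{\left(T,M \right)} = 6 M T$ ($W{\left(T,M \right)} = 6 T M = 6 M T$)
$j{\left(U,E \right)} = U E^{2}$ ($j{\left(U,E \right)} = E^{2} U = U E^{2}$)
$G{\left(R,X \right)} = \sqrt{6 + X}$ ($G{\left(R,X \right)} = \sqrt{X + \left(6 + 6 \cdot 1 \cdot 0\right)} = \sqrt{X + \left(6 + 0\right)} = \sqrt{X + 6} = \sqrt{6 + X}$)
$G{\left(\left(-43 - 26\right) + 71,-132 \right)} + j{\left(90,54 \right)} = \sqrt{6 - 132} + 90 \cdot 54^{2} = \sqrt{-126} + 90 \cdot 2916 = 3 i \sqrt{14} + 262440 = 262440 + 3 i \sqrt{14}$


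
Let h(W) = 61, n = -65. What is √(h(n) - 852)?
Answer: I*√791 ≈ 28.125*I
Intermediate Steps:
√(h(n) - 852) = √(61 - 852) = √(-791) = I*√791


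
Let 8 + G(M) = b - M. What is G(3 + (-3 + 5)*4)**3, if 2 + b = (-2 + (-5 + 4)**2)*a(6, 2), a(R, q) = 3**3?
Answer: -110592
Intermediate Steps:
a(R, q) = 27
b = -29 (b = -2 + (-2 + (-5 + 4)**2)*27 = -2 + (-2 + (-1)**2)*27 = -2 + (-2 + 1)*27 = -2 - 1*27 = -2 - 27 = -29)
G(M) = -37 - M (G(M) = -8 + (-29 - M) = -37 - M)
G(3 + (-3 + 5)*4)**3 = (-37 - (3 + (-3 + 5)*4))**3 = (-37 - (3 + 2*4))**3 = (-37 - (3 + 8))**3 = (-37 - 1*11)**3 = (-37 - 11)**3 = (-48)**3 = -110592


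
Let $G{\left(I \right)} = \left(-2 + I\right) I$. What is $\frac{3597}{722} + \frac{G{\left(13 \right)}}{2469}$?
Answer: $\frac{8984239}{1782618} \approx 5.0399$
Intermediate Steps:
$G{\left(I \right)} = I \left(-2 + I\right)$
$\frac{3597}{722} + \frac{G{\left(13 \right)}}{2469} = \frac{3597}{722} + \frac{13 \left(-2 + 13\right)}{2469} = 3597 \cdot \frac{1}{722} + 13 \cdot 11 \cdot \frac{1}{2469} = \frac{3597}{722} + 143 \cdot \frac{1}{2469} = \frac{3597}{722} + \frac{143}{2469} = \frac{8984239}{1782618}$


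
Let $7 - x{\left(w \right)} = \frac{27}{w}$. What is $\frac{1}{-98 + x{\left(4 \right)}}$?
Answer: $- \frac{4}{391} \approx -0.01023$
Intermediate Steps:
$x{\left(w \right)} = 7 - \frac{27}{w}$
$\frac{1}{-98 + x{\left(4 \right)}} = \frac{1}{-98 + \left(7 - \frac{27}{4}\right)} = \frac{1}{-98 + \frac{1}{4}} = \frac{1}{- \frac{391}{4}} = - \frac{4}{391}$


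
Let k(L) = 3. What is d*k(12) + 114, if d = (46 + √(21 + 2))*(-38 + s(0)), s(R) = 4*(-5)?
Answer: -7890 - 174*√23 ≈ -8724.5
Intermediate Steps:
s(R) = -20
d = -2668 - 58*√23 (d = (46 + √(21 + 2))*(-38 - 20) = (46 + √23)*(-58) = -2668 - 58*√23 ≈ -2946.2)
d*k(12) + 114 = (-2668 - 58*√23)*3 + 114 = (-8004 - 174*√23) + 114 = -7890 - 174*√23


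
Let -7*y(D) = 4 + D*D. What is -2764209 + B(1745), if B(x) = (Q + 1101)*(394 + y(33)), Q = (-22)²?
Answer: -16710438/7 ≈ -2.3872e+6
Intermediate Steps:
Q = 484
y(D) = -4/7 - D²/7 (y(D) = -(4 + D*D)/7 = -(4 + D²)/7 = -4/7 - D²/7)
B(x) = 2639025/7 (B(x) = (484 + 1101)*(394 + (-4/7 - ⅐*33²)) = 1585*(394 + (-4/7 - ⅐*1089)) = 1585*(394 + (-4/7 - 1089/7)) = 1585*(394 - 1093/7) = 1585*(1665/7) = 2639025/7)
-2764209 + B(1745) = -2764209 + 2639025/7 = -16710438/7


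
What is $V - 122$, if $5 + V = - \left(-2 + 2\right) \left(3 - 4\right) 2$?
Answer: $-127$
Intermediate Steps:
$V = -5$ ($V = -5 + - \left(-2 + 2\right) \left(3 - 4\right) 2 = -5 + - 0 \left(-1\right) 2 = -5 + \left(-1\right) 0 \cdot 2 = -5 + 0 \cdot 2 = -5 + 0 = -5$)
$V - 122 = -5 - 122 = -127$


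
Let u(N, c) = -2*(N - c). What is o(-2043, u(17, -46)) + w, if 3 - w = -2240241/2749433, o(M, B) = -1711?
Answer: -4693791323/2749433 ≈ -1707.2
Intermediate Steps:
u(N, c) = -2*N + 2*c
w = 10488540/2749433 (w = 3 - (-2240241)/2749433 = 3 - 1*(-2240241/2749433) = 3 + 2240241/2749433 = 10488540/2749433 ≈ 3.8148)
o(-2043, u(17, -46)) + w = -1711 + 10488540/2749433 = -4693791323/2749433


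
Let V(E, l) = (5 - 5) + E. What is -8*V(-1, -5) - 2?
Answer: 6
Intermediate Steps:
V(E, l) = E (V(E, l) = 0 + E = E)
-8*V(-1, -5) - 2 = -8*(-1) - 2 = 8 - 2 = 6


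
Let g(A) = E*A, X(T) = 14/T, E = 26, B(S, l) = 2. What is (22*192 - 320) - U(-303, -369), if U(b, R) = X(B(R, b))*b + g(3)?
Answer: 5947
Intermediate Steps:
g(A) = 26*A
U(b, R) = 78 + 7*b (U(b, R) = (14/2)*b + 26*3 = (14*(1/2))*b + 78 = 7*b + 78 = 78 + 7*b)
(22*192 - 320) - U(-303, -369) = (22*192 - 320) - (78 + 7*(-303)) = (4224 - 320) - (78 - 2121) = 3904 - 1*(-2043) = 3904 + 2043 = 5947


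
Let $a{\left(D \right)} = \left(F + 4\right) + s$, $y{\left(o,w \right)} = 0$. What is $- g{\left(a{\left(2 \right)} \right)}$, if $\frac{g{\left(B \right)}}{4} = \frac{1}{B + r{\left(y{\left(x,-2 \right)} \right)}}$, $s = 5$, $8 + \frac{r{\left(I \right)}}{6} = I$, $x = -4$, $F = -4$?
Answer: $\frac{4}{43} \approx 0.093023$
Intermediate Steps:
$r{\left(I \right)} = -48 + 6 I$
$a{\left(D \right)} = 5$ ($a{\left(D \right)} = \left(-4 + 4\right) + 5 = 0 + 5 = 5$)
$g{\left(B \right)} = \frac{4}{-48 + B}$ ($g{\left(B \right)} = \frac{4}{B + \left(-48 + 6 \cdot 0\right)} = \frac{4}{B + \left(-48 + 0\right)} = \frac{4}{B - 48} = \frac{4}{-48 + B}$)
$- g{\left(a{\left(2 \right)} \right)} = - \frac{4}{-48 + 5} = - \frac{4}{-43} = - \frac{4 \left(-1\right)}{43} = \left(-1\right) \left(- \frac{4}{43}\right) = \frac{4}{43}$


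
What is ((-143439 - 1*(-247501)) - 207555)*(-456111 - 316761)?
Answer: 79986841896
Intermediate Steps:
((-143439 - 1*(-247501)) - 207555)*(-456111 - 316761) = ((-143439 + 247501) - 207555)*(-772872) = (104062 - 207555)*(-772872) = -103493*(-772872) = 79986841896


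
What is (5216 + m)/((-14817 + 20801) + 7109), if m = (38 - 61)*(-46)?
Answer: 6274/13093 ≈ 0.47919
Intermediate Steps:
m = 1058 (m = -23*(-46) = 1058)
(5216 + m)/((-14817 + 20801) + 7109) = (5216 + 1058)/((-14817 + 20801) + 7109) = 6274/(5984 + 7109) = 6274/13093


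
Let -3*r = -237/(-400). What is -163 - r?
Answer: -65121/400 ≈ -162.80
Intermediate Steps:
r = -79/400 (r = -(-79)/(-400) = -(-79)*(-1)/400 = -⅓*237/400 = -79/400 ≈ -0.19750)
-163 - r = -163 - 1*(-79/400) = -163 + 79/400 = -65121/400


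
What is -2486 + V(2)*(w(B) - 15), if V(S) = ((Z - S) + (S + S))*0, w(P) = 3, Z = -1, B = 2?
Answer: -2486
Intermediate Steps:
V(S) = 0 (V(S) = ((-1 - S) + (S + S))*0 = ((-1 - S) + 2*S)*0 = (-1 + S)*0 = 0)
-2486 + V(2)*(w(B) - 15) = -2486 + 0*(3 - 15) = -2486 + 0*(-12) = -2486 + 0 = -2486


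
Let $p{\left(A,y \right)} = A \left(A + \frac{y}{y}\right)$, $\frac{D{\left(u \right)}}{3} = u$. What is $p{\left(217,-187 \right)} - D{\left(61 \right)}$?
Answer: $47123$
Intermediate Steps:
$D{\left(u \right)} = 3 u$
$p{\left(A,y \right)} = A \left(1 + A\right)$ ($p{\left(A,y \right)} = A \left(A + 1\right) = A \left(1 + A\right)$)
$p{\left(217,-187 \right)} - D{\left(61 \right)} = 217 \left(1 + 217\right) - 3 \cdot 61 = 217 \cdot 218 - 183 = 47306 - 183 = 47123$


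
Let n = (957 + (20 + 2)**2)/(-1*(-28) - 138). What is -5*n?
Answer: 131/2 ≈ 65.500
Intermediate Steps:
n = -131/10 (n = (957 + 22**2)/(28 - 138) = (957 + 484)/(-110) = 1441*(-1/110) = -131/10 ≈ -13.100)
-5*n = -5*(-131/10) = 131/2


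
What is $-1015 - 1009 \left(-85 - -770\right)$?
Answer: $-692180$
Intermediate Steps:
$-1015 - 1009 \left(-85 - -770\right) = -1015 - 1009 \left(-85 + 770\right) = -1015 - 691165 = -692180$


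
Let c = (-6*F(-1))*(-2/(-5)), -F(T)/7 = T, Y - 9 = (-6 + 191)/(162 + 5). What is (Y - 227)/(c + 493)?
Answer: -181105/397627 ≈ -0.45546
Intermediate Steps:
Y = 1688/167 (Y = 9 + (-6 + 191)/(162 + 5) = 9 + 185/167 = 1688/167 ≈ 10.108)
F(T) = -7*T
c = -84/5 (c = (-(-42)*(-1))*(-2/(-5)) = (-6*7)*(-2*(-⅕)) = -42*⅖ = -84/5 ≈ -16.800)
(Y - 227)/(c + 493) = (1688/167 - 227)/(-84/5 + 493) = -36221/(167*2381/5) = -36221/167*5/2381 = -181105/397627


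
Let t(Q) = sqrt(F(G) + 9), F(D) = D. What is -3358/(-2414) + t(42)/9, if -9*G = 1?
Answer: 1679/1207 + 4*sqrt(5)/27 ≈ 1.7223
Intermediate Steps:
G = -1/9 (G = -1/9*1 = -1/9 ≈ -0.11111)
t(Q) = 4*sqrt(5)/3 (t(Q) = sqrt(-1/9 + 9) = sqrt(80/9) = 4*sqrt(5)/3)
-3358/(-2414) + t(42)/9 = -3358/(-2414) + (4*sqrt(5)/3)/9 = -3358*(-1/2414) + (4*sqrt(5)/3)*(1/9) = 1679/1207 + 4*sqrt(5)/27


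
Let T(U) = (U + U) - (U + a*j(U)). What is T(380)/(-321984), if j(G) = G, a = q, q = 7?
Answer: 95/13416 ≈ 0.0070811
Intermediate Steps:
a = 7
T(U) = -6*U (T(U) = (U + U) - (U + 7*U) = 2*U - 8*U = -6*U)
T(380)/(-321984) = -6*380/(-321984) = -2280*(-1/321984) = 95/13416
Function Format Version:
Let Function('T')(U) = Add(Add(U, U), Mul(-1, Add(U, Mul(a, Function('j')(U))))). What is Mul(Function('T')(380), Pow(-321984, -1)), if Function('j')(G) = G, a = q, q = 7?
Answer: Rational(95, 13416) ≈ 0.0070811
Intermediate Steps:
a = 7
Function('T')(U) = Mul(-6, U) (Function('T')(U) = Add(Add(U, U), Mul(-1, Add(U, Mul(7, U)))) = Add(Mul(2, U), Mul(-1, Mul(8, U))) = Add(Mul(2, U), Mul(-8, U)) = Mul(-6, U))
Mul(Function('T')(380), Pow(-321984, -1)) = Mul(Mul(-6, 380), Pow(-321984, -1)) = Mul(-2280, Rational(-1, 321984)) = Rational(95, 13416)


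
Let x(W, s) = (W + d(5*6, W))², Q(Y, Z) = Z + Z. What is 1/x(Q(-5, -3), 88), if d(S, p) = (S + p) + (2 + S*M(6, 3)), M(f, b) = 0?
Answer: 1/400 ≈ 0.0025000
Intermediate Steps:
Q(Y, Z) = 2*Z
d(S, p) = 2 + S + p (d(S, p) = (S + p) + (2 + S*0) = (S + p) + (2 + 0) = (S + p) + 2 = 2 + S + p)
x(W, s) = (32 + 2*W)² (x(W, s) = (W + (2 + 5*6 + W))² = (W + (2 + 30 + W))² = (W + (32 + W))² = (32 + 2*W)²)
1/x(Q(-5, -3), 88) = 1/(4*(16 + 2*(-3))²) = 1/(4*(16 - 6)²) = 1/(4*10²) = 1/(4*100) = 1/400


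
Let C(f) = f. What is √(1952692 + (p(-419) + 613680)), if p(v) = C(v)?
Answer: √2565953 ≈ 1601.9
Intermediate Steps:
p(v) = v
√(1952692 + (p(-419) + 613680)) = √(1952692 + (-419 + 613680)) = √(1952692 + 613261) = √2565953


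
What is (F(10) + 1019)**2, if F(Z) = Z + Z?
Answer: 1079521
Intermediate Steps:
F(Z) = 2*Z
(F(10) + 1019)**2 = (2*10 + 1019)**2 = (20 + 1019)**2 = 1039**2 = 1079521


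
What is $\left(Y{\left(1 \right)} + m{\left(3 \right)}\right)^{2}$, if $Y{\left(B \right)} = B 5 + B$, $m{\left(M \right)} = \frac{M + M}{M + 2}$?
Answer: $\frac{1296}{25} \approx 51.84$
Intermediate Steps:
$m{\left(M \right)} = \frac{2 M}{2 + M}$
$Y{\left(B \right)} = 6 B$ ($Y{\left(B \right)} = 5 B + B = 6 B$)
$\left(Y{\left(1 \right)} + m{\left(3 \right)}\right)^{2} = \left(6 \cdot 1 + 2 \cdot 3 \frac{1}{2 + 3}\right)^{2} = \left(6 + 2 \cdot 3 \cdot \frac{1}{5}\right)^{2} = \left(6 + \frac{6}{5}\right)^{2} = \left(\frac{36}{5}\right)^{2} = \frac{1296}{25}$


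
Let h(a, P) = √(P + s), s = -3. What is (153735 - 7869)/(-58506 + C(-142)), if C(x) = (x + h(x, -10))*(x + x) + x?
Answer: -167016570/21041933 + 5178243*I*√13/42083866 ≈ -7.9373 + 0.44365*I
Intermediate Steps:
h(a, P) = √(-3 + P) (h(a, P) = √(P - 3) = √(-3 + P))
C(x) = x + 2*x*(x + I*√13) (C(x) = (x + √(-3 - 10))*(x + x) + x = (x + √(-13))*(2*x) + x = (x + I*√13)*(2*x) + x = 2*x*(x + I*√13) + x = x + 2*x*(x + I*√13))
(153735 - 7869)/(-58506 + C(-142)) = (153735 - 7869)/(-58506 - 142*(1 + 2*(-142) + 2*I*√13)) = 145866/(-58506 - 142*(1 - 284 + 2*I*√13)) = 145866/(-58506 - 142*(-283 + 2*I*√13)) = 145866/(-58506 + (40186 - 284*I*√13)) = 145866/(-18320 - 284*I*√13)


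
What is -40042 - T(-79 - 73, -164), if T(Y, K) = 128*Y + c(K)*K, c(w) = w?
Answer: -47482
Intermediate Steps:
T(Y, K) = K² + 128*Y (T(Y, K) = 128*Y + K*K = 128*Y + K² = K² + 128*Y)
-40042 - T(-79 - 73, -164) = -40042 - ((-164)² + 128*(-79 - 73)) = -40042 - (26896 + 128*(-152)) = -40042 - (26896 - 19456) = -40042 - 1*7440 = -40042 - 7440 = -47482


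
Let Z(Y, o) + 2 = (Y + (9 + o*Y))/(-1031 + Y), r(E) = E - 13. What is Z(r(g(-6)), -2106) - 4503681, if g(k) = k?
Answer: -2364453577/525 ≈ -4.5037e+6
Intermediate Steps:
r(E) = -13 + E
Z(Y, o) = -2 + (9 + Y + Y*o)/(-1031 + Y) (Z(Y, o) = -2 + (Y + (9 + o*Y))/(-1031 + Y) = -2 + (Y + (9 + Y*o))/(-1031 + Y) = -2 + (9 + Y + Y*o)/(-1031 + Y))
Z(r(g(-6)), -2106) - 4503681 = (2071 - (-13 - 6) + (-13 - 6)*(-2106))/(-1031 + (-13 - 6)) - 4503681 = (2071 - 1*(-19) - 19*(-2106))/(-1031 - 19) - 4503681 = (2071 + 19 + 40014)/(-1050) - 4503681 = -1/1050*42104 - 4503681 = -21052/525 - 4503681 = -2364453577/525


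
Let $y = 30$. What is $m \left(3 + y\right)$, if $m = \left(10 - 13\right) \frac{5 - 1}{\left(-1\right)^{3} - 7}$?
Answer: $\frac{99}{2} \approx 49.5$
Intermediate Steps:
$m = \frac{3}{2}$ ($m = - 3 \frac{4}{-1 - 7} = - 3 \frac{4}{-8} = - 3 \cdot 4 \left(- \frac{1}{8}\right) = \left(-3\right) \left(- \frac{1}{2}\right) = \frac{3}{2} \approx 1.5$)
$m \left(3 + y\right) = \frac{3 \left(3 + 30\right)}{2} = \frac{3}{2} \cdot 33 = \frac{99}{2}$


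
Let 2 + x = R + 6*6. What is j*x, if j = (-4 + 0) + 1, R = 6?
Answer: -120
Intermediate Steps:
j = -3 (j = -4 + 1 = -3)
x = 40 (x = -2 + (6 + 6*6) = -2 + (6 + 36) = -2 + 42 = 40)
j*x = -3*40 = -120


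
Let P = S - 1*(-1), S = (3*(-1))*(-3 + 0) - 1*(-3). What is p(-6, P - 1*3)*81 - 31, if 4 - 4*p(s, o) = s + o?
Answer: -31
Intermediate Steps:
S = 12 (S = -3*(-3) + 3 = 9 + 3 = 12)
P = 13 (P = 12 - 1*(-1) = 12 + 1 = 13)
p(s, o) = 1 - o/4 - s/4 (p(s, o) = 1 - (s + o)/4 = 1 - (o + s)/4 = 1 + (-o/4 - s/4) = 1 - o/4 - s/4)
p(-6, P - 1*3)*81 - 31 = (1 - (13 - 1*3)/4 - 1/4*(-6))*81 - 31 = (1 - (13 - 3)/4 + 3/2)*81 - 31 = (1 - 1/4*10 + 3/2)*81 - 31 = (1 - 5/2 + 3/2)*81 - 31 = 0*81 - 31 = 0 - 31 = -31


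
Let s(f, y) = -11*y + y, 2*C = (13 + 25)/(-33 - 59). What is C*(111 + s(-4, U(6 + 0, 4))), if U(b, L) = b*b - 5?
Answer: 3781/92 ≈ 41.098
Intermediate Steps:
C = -19/92 (C = ((13 + 25)/(-33 - 59))/2 = (38/(-92))/2 = (38*(-1/92))/2 = (½)*(-19/46) = -19/92 ≈ -0.20652)
U(b, L) = -5 + b² (U(b, L) = b² - 5 = -5 + b²)
s(f, y) = -10*y
C*(111 + s(-4, U(6 + 0, 4))) = -19*(111 - 10*(-5 + (6 + 0)²))/92 = -19*(111 - 10*(-5 + 6²))/92 = -19*(111 - 10*(-5 + 36))/92 = -19*(111 - 10*31)/92 = -19*(111 - 310)/92 = -19/92*(-199) = 3781/92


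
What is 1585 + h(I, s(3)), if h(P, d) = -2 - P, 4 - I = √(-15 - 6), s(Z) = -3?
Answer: 1579 + I*√21 ≈ 1579.0 + 4.5826*I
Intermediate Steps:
I = 4 - I*√21 (I = 4 - √(-15 - 6) = 4 - √(-21) = 4 - I*√21 ≈ 4.0 - 4.5826*I)
1585 + h(I, s(3)) = 1585 + (-2 - (4 - I*√21)) = 1585 + (-2 + (-4 + I*√21)) = 1585 + (-6 + I*√21) = 1579 + I*√21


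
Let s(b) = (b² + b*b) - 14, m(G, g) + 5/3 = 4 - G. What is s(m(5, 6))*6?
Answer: 4/3 ≈ 1.3333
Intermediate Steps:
m(G, g) = 7/3 - G (m(G, g) = -5/3 + (4 - G) = 7/3 - G)
s(b) = -14 + 2*b² (s(b) = (b² + b²) - 14 = 2*b² - 14 = -14 + 2*b²)
s(m(5, 6))*6 = (-14 + 2*(7/3 - 1*5)²)*6 = (-14 + 2*(7/3 - 5)²)*6 = (-14 + 2*(-8/3)²)*6 = (-14 + 2*(64/9))*6 = (-14 + 128/9)*6 = (2/9)*6 = 4/3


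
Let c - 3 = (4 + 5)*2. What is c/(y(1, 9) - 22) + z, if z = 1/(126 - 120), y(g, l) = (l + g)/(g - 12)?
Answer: -¾ ≈ -0.75000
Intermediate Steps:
y(g, l) = (g + l)/(-12 + g)
z = ⅙ (z = 1/6 = ⅙ ≈ 0.16667)
c = 21 (c = 3 + (4 + 5)*2 = 3 + 9*2 = 3 + 18 = 21)
c/(y(1, 9) - 22) + z = 21/((1 + 9)/(-12 + 1) - 22) + ⅙ = 21/(10/(-11) - 22) + ⅙ = 21/(-1/11*10 - 22) + ⅙ = 21/(-10/11 - 22) + ⅙ = 21/(-252/11) + ⅙ = -11/252*21 + ⅙ = -11/12 + ⅙ = -¾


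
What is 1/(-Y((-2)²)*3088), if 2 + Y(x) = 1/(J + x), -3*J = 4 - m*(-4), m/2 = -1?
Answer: 1/5597 ≈ 0.00017867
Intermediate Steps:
m = -2 (m = 2*(-1) = -2)
J = 4/3 (J = -(4 - (-2)*(-4))/3 = -(4 - 1*8)/3 = -(4 - 8)/3 = -⅓*(-4) = 4/3 ≈ 1.3333)
Y(x) = -2 + 1/(4/3 + x)
1/(-Y((-2)²)*3088) = 1/(-(-5 - 6*(-2)²)/(4 + 3*(-2)²)*3088) = 1/(-(-5 - 6*4)/(4 + 3*4)*3088) = 1/(-(-5 - 24)/(4 + 12)*3088) = 1/(--29/16*3088) = 1/(-(1/16)*(-29)*3088) = 1/(-(-29)*3088/16) = 1/(-1*(-5597)) = 1/5597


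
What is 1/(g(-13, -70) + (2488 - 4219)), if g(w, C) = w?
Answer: -1/1744 ≈ -0.00057339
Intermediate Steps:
1/(g(-13, -70) + (2488 - 4219)) = 1/(-13 + (2488 - 4219)) = 1/(-13 - 1731) = 1/(-1744) = -1/1744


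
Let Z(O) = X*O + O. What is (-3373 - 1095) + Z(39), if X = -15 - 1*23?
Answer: -5911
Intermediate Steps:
X = -38 (X = -15 - 23 = -38)
Z(O) = -37*O (Z(O) = -38*O + O = -37*O)
(-3373 - 1095) + Z(39) = (-3373 - 1095) - 37*39 = -4468 - 1443 = -5911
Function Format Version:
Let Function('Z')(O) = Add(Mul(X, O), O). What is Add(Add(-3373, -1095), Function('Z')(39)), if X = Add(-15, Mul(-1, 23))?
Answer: -5911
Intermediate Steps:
X = -38 (X = Add(-15, -23) = -38)
Function('Z')(O) = Mul(-37, O) (Function('Z')(O) = Add(Mul(-38, O), O) = Mul(-37, O))
Add(Add(-3373, -1095), Function('Z')(39)) = Add(Add(-3373, -1095), Mul(-37, 39)) = Add(-4468, -1443) = -5911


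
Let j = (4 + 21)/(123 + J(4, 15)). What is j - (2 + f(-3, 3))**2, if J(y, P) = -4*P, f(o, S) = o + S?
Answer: -227/63 ≈ -3.6032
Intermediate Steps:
f(o, S) = S + o
j = 25/63 (j = (4 + 21)/(123 - 4*15) = 25/(123 - 60) = 25/63 ≈ 0.39683)
j - (2 + f(-3, 3))**2 = 25/63 - (2 + (3 - 3))**2 = 25/63 - (2 + 0)**2 = 25/63 - 1*2**2 = 25/63 - 1*4 = 25/63 - 4 = -227/63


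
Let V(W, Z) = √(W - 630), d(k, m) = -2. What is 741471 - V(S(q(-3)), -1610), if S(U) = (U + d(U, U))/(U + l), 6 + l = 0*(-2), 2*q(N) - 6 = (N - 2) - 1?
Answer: 741471 - I*√5667/3 ≈ 7.4147e+5 - 25.093*I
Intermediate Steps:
q(N) = 3/2 + N/2 (q(N) = 3 + ((N - 2) - 1)/2 = 3 + ((-2 + N) - 1)/2 = 3 + (-3 + N)/2 = 3 + (-3/2 + N/2) = 3/2 + N/2)
l = -6 (l = -6 + 0*(-2) = -6 + 0 = -6)
S(U) = (-2 + U)/(-6 + U) (S(U) = (U - 2)/(U - 6) = (-2 + U)/(-6 + U))
V(W, Z) = √(-630 + W)
741471 - V(S(q(-3)), -1610) = 741471 - √(-630 + (-2 + (3/2 + (½)*(-3)))/(-6 + (3/2 + (½)*(-3)))) = 741471 - √(-630 + (-2 + (3/2 - 3/2))/(-6 + (3/2 - 3/2))) = 741471 - √(-630 + (-2 + 0)/(-6 + 0)) = 741471 - √(-630 - 2/(-6)) = 741471 - √(-630 - ⅙*(-2)) = 741471 - √(-630 + ⅓) = 741471 - √(-1889/3) = 741471 - I*√5667/3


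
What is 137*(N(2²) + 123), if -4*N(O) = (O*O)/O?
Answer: 16714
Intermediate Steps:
N(O) = -O/4 (N(O) = -O*O/(4*O) = -O²/(4*O) = -O/4)
137*(N(2²) + 123) = 137*(-¼*2² + 123) = 137*(-¼*4 + 123) = 137*(-1 + 123) = 137*122 = 16714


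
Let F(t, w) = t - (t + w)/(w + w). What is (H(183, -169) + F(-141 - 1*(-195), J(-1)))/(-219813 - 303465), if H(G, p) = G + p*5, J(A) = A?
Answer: 1163/1046556 ≈ 0.0011113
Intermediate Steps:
H(G, p) = G + 5*p
F(t, w) = t - (t + w)/(2*w)
(H(183, -169) + F(-141 - 1*(-195), J(-1)))/(-219813 - 303465) = ((183 + 5*(-169)) + (-1/2 + (-141 - 1*(-195)) - 1/2*(-141 - 1*(-195))/(-1)))/(-219813 - 303465) = ((183 - 845) + (-1/2 + (-141 + 195) - 1/2*(-141 + 195)*(-1)))/(-523278) = (-662 + (-1/2 + 54 - 1/2*54*(-1)))*(-1/523278) = (-662 + (-1/2 + 54 + 27))*(-1/523278) = (-662 + 161/2)*(-1/523278) = -1163/2*(-1/523278) = 1163/1046556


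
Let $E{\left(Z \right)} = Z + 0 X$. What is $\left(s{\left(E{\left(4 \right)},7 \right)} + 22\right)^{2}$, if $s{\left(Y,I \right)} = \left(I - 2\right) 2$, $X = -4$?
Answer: $1024$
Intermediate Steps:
$E{\left(Z \right)} = Z$ ($E{\left(Z \right)} = Z + 0 \left(-4\right) = Z + 0 = Z$)
$s{\left(Y,I \right)} = -4 + 2 I$ ($s{\left(Y,I \right)} = \left(-2 + I\right) 2 = -4 + 2 I$)
$\left(s{\left(E{\left(4 \right)},7 \right)} + 22\right)^{2} = \left(\left(-4 + 2 \cdot 7\right) + 22\right)^{2} = \left(\left(-4 + 14\right) + 22\right)^{2} = \left(10 + 22\right)^{2} = 32^{2} = 1024$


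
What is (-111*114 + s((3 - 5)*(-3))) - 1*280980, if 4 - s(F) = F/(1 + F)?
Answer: -2055416/7 ≈ -2.9363e+5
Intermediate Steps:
s(F) = 4 - F/(1 + F)
(-111*114 + s((3 - 5)*(-3))) - 1*280980 = (-111*114 + (4 + 3*((3 - 5)*(-3)))/(1 + (3 - 5)*(-3))) - 1*280980 = (-12654 + (4 + 3*(-2*(-3)))/(1 - 2*(-3))) - 280980 = (-12654 + (4 + 3*6)/(1 + 6)) - 280980 = (-12654 + (4 + 18)/7) - 280980 = (-12654 + (1/7)*22) - 280980 = (-12654 + 22/7) - 280980 = -88556/7 - 280980 = -2055416/7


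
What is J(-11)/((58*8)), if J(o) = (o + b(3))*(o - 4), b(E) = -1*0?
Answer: 165/464 ≈ 0.35560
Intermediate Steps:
b(E) = 0
J(o) = o*(-4 + o) (J(o) = (o + 0)*(o - 4) = o*(-4 + o))
J(-11)/((58*8)) = (-11*(-4 - 11))/((58*8)) = -11*(-15)/464 = 165*(1/464) = 165/464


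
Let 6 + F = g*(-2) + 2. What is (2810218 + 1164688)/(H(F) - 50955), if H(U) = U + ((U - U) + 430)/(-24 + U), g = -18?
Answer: -15899624/203477 ≈ -78.140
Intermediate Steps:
F = 32 (F = -6 + (-18*(-2) + 2) = -6 + (36 + 2) = -6 + 38 = 32)
H(U) = U + 430/(-24 + U) (H(U) = U + (0 + 430)/(-24 + U) = U + 430/(-24 + U))
(2810218 + 1164688)/(H(F) - 50955) = (2810218 + 1164688)/((430 + 32² - 24*32)/(-24 + 32) - 50955) = 3974906/((430 + 1024 - 768)/8 - 50955) = 3974906/((⅛)*686 - 50955) = 3974906/(343/4 - 50955) = 3974906/(-203477/4) = 3974906*(-4/203477) = -15899624/203477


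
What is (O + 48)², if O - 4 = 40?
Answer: 8464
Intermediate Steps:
O = 44 (O = 4 + 40 = 44)
(O + 48)² = (44 + 48)² = 92² = 8464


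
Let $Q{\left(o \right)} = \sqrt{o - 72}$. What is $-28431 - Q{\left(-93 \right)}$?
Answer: $-28431 - i \sqrt{165} \approx -28431.0 - 12.845 i$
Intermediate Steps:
$Q{\left(o \right)} = \sqrt{-72 + o}$
$-28431 - Q{\left(-93 \right)} = -28431 - \sqrt{-72 - 93} = -28431 - \sqrt{-165} = -28431 - i \sqrt{165}$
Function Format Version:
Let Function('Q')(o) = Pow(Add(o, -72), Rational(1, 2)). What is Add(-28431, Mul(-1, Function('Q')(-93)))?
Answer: Add(-28431, Mul(-1, I, Pow(165, Rational(1, 2)))) ≈ Add(-28431., Mul(-12.845, I))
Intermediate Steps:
Function('Q')(o) = Pow(Add(-72, o), Rational(1, 2))
Add(-28431, Mul(-1, Function('Q')(-93))) = Add(-28431, Mul(-1, Pow(Add(-72, -93), Rational(1, 2)))) = Add(-28431, Mul(-1, Pow(-165, Rational(1, 2)))) = Add(-28431, Mul(-1, Mul(I, Pow(165, Rational(1, 2))))) = Add(-28431, Mul(-1, I, Pow(165, Rational(1, 2))))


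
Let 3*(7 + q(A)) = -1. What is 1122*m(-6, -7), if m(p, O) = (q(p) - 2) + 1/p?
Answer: -10659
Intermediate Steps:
q(A) = -22/3 (q(A) = -7 + (1/3)*(-1) = -7 - 1/3 = -22/3)
m(p, O) = -28/3 + 1/p (m(p, O) = (-22/3 - 2) + 1/p = -28/3 + 1/p)
1122*m(-6, -7) = 1122*(-28/3 + 1/(-6)) = 1122*(-28/3 - 1/6) = 1122*(-19/2) = -10659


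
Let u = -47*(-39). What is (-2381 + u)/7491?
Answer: -548/7491 ≈ -0.073154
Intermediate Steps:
u = 1833
(-2381 + u)/7491 = (-2381 + 1833)/7491 = -548*1/7491 = -548/7491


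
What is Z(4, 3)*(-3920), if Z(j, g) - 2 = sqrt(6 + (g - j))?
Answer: -7840 - 3920*sqrt(5) ≈ -16605.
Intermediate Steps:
Z(j, g) = 2 + sqrt(6 + g - j) (Z(j, g) = 2 + sqrt(6 + (g - j)) = 2 + sqrt(6 + g - j))
Z(4, 3)*(-3920) = (2 + sqrt(6 + 3 - 1*4))*(-3920) = (2 + sqrt(6 + 3 - 4))*(-3920) = (2 + sqrt(5))*(-3920) = -7840 - 3920*sqrt(5)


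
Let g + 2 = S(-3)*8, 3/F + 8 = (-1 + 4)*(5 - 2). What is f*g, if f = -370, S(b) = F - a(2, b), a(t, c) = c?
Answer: -17020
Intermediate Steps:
F = 3 (F = 3/(-8 + (-1 + 4)*(5 - 2)) = 3/(-8 + 3*3) = 3/(-8 + 9) = 3/1 = 3*1 = 3)
S(b) = 3 - b
g = 46 (g = -2 + (3 - 1*(-3))*8 = -2 + (3 + 3)*8 = -2 + 6*8 = -2 + 48 = 46)
f*g = -370*46 = -17020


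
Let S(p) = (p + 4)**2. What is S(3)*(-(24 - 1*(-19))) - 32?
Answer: -2139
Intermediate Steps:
S(p) = (4 + p)**2
S(3)*(-(24 - 1*(-19))) - 32 = (4 + 3)**2*(-(24 - 1*(-19))) - 32 = 7**2*(-(24 + 19)) - 32 = 49*(-1*43) - 32 = 49*(-43) - 32 = -2107 - 32 = -2139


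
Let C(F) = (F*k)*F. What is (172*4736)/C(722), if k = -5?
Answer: -203648/651605 ≈ -0.31253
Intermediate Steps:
C(F) = -5*F² (C(F) = (F*(-5))*F = (-5*F)*F = -5*F²)
(172*4736)/C(722) = (172*4736)/((-5*722²)) = 814592/((-5*521284)) = 814592/(-2606420) = 814592*(-1/2606420) = -203648/651605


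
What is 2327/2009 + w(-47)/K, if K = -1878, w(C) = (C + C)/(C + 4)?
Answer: 93862856/81117393 ≈ 1.1571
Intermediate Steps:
w(C) = 2*C/(4 + C) (w(C) = (2*C)/(4 + C) = 2*C/(4 + C))
2327/2009 + w(-47)/K = 2327/2009 + (2*(-47)/(4 - 47))/(-1878) = 2327*(1/2009) + (2*(-47)/(-43))*(-1/1878) = 2327/2009 + (2*(-47)*(-1/43))*(-1/1878) = 2327/2009 + (94/43)*(-1/1878) = 2327/2009 - 47/40377 = 93862856/81117393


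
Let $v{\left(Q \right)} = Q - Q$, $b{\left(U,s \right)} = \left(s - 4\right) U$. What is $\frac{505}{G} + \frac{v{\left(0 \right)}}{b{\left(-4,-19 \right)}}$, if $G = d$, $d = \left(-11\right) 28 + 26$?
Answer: $- \frac{505}{282} \approx -1.7908$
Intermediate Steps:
$b{\left(U,s \right)} = U \left(-4 + s\right)$ ($b{\left(U,s \right)} = \left(-4 + s\right) U = U \left(-4 + s\right)$)
$d = -282$ ($d = -308 + 26 = -282$)
$G = -282$
$v{\left(Q \right)} = 0$
$\frac{505}{G} + \frac{v{\left(0 \right)}}{b{\left(-4,-19 \right)}} = \frac{505}{-282} + \frac{0}{\left(-4\right) \left(-4 - 19\right)} = 505 \left(- \frac{1}{282}\right) + \frac{0}{\left(-4\right) \left(-23\right)} = - \frac{505}{282} + \frac{0}{92} = - \frac{505}{282} + 0 \cdot \frac{1}{92} = - \frac{505}{282} + 0 = - \frac{505}{282}$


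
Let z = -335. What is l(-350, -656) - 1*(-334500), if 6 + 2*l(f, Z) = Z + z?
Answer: 668003/2 ≈ 3.3400e+5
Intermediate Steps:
l(f, Z) = -341/2 + Z/2 (l(f, Z) = -3 + (Z - 335)/2 = -3 + (-335 + Z)/2 = -3 + (-335/2 + Z/2) = -341/2 + Z/2)
l(-350, -656) - 1*(-334500) = (-341/2 + (½)*(-656)) - 1*(-334500) = (-341/2 - 328) + 334500 = -997/2 + 334500 = 668003/2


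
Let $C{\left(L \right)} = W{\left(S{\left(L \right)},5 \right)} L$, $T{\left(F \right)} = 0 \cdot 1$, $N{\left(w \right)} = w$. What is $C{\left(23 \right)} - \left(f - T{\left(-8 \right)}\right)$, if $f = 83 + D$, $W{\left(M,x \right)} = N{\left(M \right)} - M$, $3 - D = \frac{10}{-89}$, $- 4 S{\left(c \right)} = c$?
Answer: $- \frac{7664}{89} \approx -86.112$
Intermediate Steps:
$S{\left(c \right)} = - \frac{c}{4}$
$T{\left(F \right)} = 0$
$D = \frac{277}{89}$ ($D = 3 - \frac{10}{-89} = 3 - 10 \left(- \frac{1}{89}\right) = 3 - - \frac{10}{89} = 3 + \frac{10}{89} = \frac{277}{89} \approx 3.1124$)
$W{\left(M,x \right)} = 0$ ($W{\left(M,x \right)} = M - M = 0$)
$f = \frac{7664}{89}$ ($f = 83 + \frac{277}{89} = \frac{7664}{89} \approx 86.112$)
$C{\left(L \right)} = 0$ ($C{\left(L \right)} = 0 L = 0$)
$C{\left(23 \right)} - \left(f - T{\left(-8 \right)}\right) = 0 - \left(\frac{7664}{89} - 0\right) = 0 - \left(\frac{7664}{89} + 0\right) = 0 - \frac{7664}{89} = - \frac{7664}{89}$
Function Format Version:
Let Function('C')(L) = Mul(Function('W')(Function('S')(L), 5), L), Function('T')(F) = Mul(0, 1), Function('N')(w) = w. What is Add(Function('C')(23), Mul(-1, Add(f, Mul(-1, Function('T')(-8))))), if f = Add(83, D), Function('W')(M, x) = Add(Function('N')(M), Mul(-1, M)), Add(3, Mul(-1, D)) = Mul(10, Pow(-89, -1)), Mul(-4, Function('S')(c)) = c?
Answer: Rational(-7664, 89) ≈ -86.112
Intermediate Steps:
Function('S')(c) = Mul(Rational(-1, 4), c)
Function('T')(F) = 0
D = Rational(277, 89) (D = Add(3, Mul(-1, Mul(10, Pow(-89, -1)))) = Add(3, Mul(-1, Mul(10, Rational(-1, 89)))) = Add(3, Mul(-1, Rational(-10, 89))) = Add(3, Rational(10, 89)) = Rational(277, 89) ≈ 3.1124)
Function('W')(M, x) = 0 (Function('W')(M, x) = Add(M, Mul(-1, M)) = 0)
f = Rational(7664, 89) (f = Add(83, Rational(277, 89)) = Rational(7664, 89) ≈ 86.112)
Function('C')(L) = 0 (Function('C')(L) = Mul(0, L) = 0)
Add(Function('C')(23), Mul(-1, Add(f, Mul(-1, Function('T')(-8))))) = Add(0, Mul(-1, Add(Rational(7664, 89), Mul(-1, 0)))) = Add(0, Mul(-1, Add(Rational(7664, 89), 0))) = Add(0, Mul(-1, Rational(7664, 89))) = Add(0, Rational(-7664, 89)) = Rational(-7664, 89)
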